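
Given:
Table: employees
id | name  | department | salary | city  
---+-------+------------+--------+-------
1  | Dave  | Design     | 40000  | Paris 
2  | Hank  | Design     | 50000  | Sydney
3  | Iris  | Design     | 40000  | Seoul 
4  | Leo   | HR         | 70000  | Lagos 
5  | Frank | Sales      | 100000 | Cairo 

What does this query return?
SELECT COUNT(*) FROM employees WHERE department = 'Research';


Counting rows where department = 'Research'


0


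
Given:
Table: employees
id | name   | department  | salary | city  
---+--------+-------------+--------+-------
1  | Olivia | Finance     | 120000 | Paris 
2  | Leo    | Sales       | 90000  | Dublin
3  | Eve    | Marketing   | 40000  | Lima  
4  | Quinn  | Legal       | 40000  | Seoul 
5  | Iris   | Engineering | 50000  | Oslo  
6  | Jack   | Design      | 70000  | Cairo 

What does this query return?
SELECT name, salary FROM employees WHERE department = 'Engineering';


Filtering: department = 'Engineering'
Matching rows: 1

1 rows:
Iris, 50000


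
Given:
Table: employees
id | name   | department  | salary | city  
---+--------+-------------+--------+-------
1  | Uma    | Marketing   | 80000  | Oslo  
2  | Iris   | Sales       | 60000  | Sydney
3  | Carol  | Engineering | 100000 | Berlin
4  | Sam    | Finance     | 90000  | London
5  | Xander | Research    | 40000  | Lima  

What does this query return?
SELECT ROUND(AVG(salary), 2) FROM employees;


SUM(salary) = 370000
COUNT = 5
ROUND(AVG, 2) = ROUND(370000 / 5, 2) = 74000.0

74000.0


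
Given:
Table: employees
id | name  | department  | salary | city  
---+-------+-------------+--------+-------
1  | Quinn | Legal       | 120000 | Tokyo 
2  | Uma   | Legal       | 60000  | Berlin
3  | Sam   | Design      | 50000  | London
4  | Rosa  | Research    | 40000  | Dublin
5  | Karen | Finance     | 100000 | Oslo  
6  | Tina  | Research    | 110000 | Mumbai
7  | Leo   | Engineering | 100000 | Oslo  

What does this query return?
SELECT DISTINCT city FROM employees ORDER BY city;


All 'city' values (row order): Tokyo, Berlin, London, Dublin, Oslo, Mumbai, Oslo
Removing duplicates leaves 6 unique value(s).

6 values:
Berlin
Dublin
London
Mumbai
Oslo
Tokyo


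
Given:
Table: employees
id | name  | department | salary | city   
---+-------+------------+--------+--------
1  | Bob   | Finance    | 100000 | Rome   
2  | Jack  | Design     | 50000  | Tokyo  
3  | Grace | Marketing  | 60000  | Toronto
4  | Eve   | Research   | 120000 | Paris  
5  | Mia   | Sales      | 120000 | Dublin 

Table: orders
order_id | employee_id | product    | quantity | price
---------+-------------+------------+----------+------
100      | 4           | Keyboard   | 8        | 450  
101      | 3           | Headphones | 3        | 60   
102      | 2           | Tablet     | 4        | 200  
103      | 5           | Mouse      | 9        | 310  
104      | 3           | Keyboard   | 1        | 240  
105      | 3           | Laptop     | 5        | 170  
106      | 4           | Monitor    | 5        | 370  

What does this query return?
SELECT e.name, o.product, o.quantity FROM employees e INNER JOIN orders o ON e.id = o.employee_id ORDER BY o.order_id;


Joining employees.id = orders.employee_id:
  employee Eve (id=4) -> order Keyboard
  employee Grace (id=3) -> order Headphones
  employee Jack (id=2) -> order Tablet
  employee Mia (id=5) -> order Mouse
  employee Grace (id=3) -> order Keyboard
  employee Grace (id=3) -> order Laptop
  employee Eve (id=4) -> order Monitor


7 rows:
Eve, Keyboard, 8
Grace, Headphones, 3
Jack, Tablet, 4
Mia, Mouse, 9
Grace, Keyboard, 1
Grace, Laptop, 5
Eve, Monitor, 5


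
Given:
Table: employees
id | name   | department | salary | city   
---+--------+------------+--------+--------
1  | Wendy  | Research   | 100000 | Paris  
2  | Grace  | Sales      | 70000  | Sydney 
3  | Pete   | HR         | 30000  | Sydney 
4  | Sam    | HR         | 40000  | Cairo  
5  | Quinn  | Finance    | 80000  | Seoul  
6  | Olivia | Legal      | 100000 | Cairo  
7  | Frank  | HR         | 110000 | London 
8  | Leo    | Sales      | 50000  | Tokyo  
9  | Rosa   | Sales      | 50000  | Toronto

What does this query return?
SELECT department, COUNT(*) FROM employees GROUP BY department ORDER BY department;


Assigning each row to its department group:
  Wendy -> Research
  Grace -> Sales
  Pete -> HR
  Sam -> HR
  Quinn -> Finance
  Olivia -> Legal
  Frank -> HR
  Leo -> Sales
  Rosa -> Sales


5 groups:
Finance, 1
HR, 3
Legal, 1
Research, 1
Sales, 3


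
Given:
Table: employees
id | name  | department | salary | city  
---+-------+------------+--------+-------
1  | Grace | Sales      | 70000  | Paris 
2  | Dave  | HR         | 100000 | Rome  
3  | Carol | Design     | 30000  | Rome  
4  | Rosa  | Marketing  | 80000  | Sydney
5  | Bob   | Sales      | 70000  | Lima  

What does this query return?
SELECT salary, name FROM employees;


Projecting columns: salary, name

5 rows:
70000, Grace
100000, Dave
30000, Carol
80000, Rosa
70000, Bob


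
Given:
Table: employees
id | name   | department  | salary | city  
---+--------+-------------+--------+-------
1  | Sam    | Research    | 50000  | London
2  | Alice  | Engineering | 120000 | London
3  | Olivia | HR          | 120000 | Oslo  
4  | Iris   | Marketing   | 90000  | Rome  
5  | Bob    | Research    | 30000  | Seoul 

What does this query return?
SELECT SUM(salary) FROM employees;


SUM(salary) = 50000 + 120000 + 120000 + 90000 + 30000 = 410000

410000


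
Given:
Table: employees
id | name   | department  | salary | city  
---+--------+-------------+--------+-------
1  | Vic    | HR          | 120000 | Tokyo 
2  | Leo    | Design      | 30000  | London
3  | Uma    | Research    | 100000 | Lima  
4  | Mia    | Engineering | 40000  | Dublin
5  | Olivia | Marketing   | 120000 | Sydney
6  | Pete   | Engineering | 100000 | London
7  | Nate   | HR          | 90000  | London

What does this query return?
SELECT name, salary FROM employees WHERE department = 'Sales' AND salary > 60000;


Filtering: department = 'Sales' AND salary > 60000
Matching: 0 rows

Empty result set (0 rows)


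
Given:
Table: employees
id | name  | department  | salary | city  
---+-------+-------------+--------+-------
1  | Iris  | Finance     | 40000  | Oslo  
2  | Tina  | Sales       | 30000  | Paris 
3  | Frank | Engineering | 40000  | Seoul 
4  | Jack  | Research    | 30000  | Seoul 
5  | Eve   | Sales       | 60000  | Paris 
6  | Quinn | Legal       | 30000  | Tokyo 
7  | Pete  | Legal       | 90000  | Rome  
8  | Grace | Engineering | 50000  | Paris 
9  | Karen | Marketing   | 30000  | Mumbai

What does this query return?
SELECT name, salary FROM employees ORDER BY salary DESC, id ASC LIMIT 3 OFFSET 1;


Sort by salary DESC (id ASC tiebreak), then skip 1 and take 3
Rows 2 through 4

3 rows:
Eve, 60000
Grace, 50000
Iris, 40000


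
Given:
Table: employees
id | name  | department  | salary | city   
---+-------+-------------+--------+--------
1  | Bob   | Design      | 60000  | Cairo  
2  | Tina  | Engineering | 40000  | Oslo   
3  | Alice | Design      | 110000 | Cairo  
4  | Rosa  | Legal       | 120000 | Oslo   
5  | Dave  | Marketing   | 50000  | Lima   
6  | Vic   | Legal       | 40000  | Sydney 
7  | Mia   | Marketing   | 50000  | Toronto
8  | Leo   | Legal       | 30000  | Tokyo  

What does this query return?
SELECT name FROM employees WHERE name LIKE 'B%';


LIKE 'B%' matches names starting with 'B'
Matching: 1

1 rows:
Bob


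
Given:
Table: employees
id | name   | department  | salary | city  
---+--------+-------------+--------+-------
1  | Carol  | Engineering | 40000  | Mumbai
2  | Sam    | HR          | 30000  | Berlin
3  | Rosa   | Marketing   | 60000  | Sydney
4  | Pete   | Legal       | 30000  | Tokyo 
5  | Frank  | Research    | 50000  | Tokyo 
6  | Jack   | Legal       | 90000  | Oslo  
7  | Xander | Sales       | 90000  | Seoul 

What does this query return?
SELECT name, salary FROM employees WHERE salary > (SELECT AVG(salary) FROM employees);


Subquery: AVG(salary) = 55714.29
Filtering: salary > 55714.29
  Rosa (60000) -> MATCH
  Jack (90000) -> MATCH
  Xander (90000) -> MATCH


3 rows:
Rosa, 60000
Jack, 90000
Xander, 90000


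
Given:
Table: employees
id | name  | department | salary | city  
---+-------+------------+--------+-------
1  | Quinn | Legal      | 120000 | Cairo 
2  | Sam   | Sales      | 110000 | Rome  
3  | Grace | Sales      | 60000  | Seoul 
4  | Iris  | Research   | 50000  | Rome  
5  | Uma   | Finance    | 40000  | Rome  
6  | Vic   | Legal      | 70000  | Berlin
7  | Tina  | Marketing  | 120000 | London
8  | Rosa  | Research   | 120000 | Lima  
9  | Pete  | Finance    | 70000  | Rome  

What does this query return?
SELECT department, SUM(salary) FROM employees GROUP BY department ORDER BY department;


Summing salary within each department:
  Finance: 40000 + 70000 = 110000
  Legal: 120000 + 70000 = 190000
  Marketing: 120000 = 120000
  Research: 50000 + 120000 = 170000
  Sales: 110000 + 60000 = 170000


5 groups:
Finance, 110000
Legal, 190000
Marketing, 120000
Research, 170000
Sales, 170000


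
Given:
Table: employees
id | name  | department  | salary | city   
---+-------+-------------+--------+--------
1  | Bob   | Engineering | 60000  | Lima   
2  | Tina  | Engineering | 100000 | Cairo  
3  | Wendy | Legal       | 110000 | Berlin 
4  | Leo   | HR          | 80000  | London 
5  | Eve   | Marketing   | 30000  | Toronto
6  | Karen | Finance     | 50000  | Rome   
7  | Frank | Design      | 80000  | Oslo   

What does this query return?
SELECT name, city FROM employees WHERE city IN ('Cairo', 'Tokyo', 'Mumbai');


Filtering: city IN ('Cairo', 'Tokyo', 'Mumbai')
Matching: 1 rows

1 rows:
Tina, Cairo


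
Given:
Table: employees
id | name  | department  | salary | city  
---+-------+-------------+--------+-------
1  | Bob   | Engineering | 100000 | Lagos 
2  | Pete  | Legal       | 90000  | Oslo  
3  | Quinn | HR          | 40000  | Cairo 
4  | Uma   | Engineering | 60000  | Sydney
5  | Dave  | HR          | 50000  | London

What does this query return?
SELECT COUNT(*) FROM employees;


COUNT(*) counts all rows

5


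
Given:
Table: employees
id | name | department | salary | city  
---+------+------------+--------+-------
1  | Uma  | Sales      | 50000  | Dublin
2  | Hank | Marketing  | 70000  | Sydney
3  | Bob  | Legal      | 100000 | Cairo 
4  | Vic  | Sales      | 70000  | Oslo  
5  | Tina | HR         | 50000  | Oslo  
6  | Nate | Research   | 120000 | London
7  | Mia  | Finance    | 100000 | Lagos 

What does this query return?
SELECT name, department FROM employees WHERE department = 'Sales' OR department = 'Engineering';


Filtering: department = 'Sales' OR 'Engineering'
Matching: 2 rows

2 rows:
Uma, Sales
Vic, Sales


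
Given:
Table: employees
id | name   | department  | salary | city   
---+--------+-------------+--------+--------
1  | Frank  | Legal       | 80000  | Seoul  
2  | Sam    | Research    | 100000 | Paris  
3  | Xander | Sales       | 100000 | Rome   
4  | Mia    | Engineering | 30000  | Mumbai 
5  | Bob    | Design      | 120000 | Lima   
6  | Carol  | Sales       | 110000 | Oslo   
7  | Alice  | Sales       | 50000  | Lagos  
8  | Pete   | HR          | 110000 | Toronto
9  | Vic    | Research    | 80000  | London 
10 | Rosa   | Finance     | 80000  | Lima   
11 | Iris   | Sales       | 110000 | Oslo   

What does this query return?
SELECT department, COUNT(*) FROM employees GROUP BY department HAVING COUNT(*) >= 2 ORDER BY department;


Groups with count >= 2:
  Research: 2 -> PASS
  Sales: 4 -> PASS
  Design: 1 -> filtered out
  Engineering: 1 -> filtered out
  Finance: 1 -> filtered out
  HR: 1 -> filtered out
  Legal: 1 -> filtered out


2 groups:
Research, 2
Sales, 4


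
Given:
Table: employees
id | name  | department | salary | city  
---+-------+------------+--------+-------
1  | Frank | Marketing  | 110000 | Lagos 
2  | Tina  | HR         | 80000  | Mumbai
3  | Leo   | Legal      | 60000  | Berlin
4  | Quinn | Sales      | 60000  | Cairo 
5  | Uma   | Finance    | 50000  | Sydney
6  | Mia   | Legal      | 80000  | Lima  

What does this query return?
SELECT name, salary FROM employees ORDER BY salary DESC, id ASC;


Sorting by salary DESC, then id ASC for ties

6 rows:
Frank, 110000
Tina, 80000
Mia, 80000
Leo, 60000
Quinn, 60000
Uma, 50000


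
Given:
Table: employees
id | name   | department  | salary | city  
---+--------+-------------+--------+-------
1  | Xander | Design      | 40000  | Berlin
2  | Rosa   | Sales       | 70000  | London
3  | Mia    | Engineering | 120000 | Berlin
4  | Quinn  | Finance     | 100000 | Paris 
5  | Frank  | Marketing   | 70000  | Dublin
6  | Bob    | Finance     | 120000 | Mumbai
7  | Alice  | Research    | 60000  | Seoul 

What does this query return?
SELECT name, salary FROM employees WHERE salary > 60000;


Filtering: salary > 60000
Matching: 5 rows

5 rows:
Rosa, 70000
Mia, 120000
Quinn, 100000
Frank, 70000
Bob, 120000


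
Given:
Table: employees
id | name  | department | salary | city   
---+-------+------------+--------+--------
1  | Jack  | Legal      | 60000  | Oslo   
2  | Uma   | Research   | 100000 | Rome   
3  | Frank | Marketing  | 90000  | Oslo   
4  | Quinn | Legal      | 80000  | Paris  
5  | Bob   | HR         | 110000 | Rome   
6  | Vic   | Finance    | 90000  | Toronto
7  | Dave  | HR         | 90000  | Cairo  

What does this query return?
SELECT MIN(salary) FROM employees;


Salaries: 60000, 100000, 90000, 80000, 110000, 90000, 90000
MIN = 60000

60000


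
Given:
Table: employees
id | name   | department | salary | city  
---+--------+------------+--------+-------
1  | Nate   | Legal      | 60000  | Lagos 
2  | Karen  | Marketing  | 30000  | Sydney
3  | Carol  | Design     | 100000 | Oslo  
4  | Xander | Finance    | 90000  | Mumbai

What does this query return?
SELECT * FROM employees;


SELECT * returns all 4 rows with all columns

4 rows:
1, Nate, Legal, 60000, Lagos
2, Karen, Marketing, 30000, Sydney
3, Carol, Design, 100000, Oslo
4, Xander, Finance, 90000, Mumbai


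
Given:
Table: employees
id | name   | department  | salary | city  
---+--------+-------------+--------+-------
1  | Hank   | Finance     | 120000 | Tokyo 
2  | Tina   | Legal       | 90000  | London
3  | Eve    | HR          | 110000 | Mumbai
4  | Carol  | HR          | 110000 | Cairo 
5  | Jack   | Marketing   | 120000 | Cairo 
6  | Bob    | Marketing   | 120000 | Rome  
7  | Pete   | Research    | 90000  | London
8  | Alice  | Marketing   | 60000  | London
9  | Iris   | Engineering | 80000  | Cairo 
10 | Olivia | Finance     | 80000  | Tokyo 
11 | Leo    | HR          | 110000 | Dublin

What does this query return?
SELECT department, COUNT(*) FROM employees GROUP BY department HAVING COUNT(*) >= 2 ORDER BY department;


Groups with count >= 2:
  Finance: 2 -> PASS
  HR: 3 -> PASS
  Marketing: 3 -> PASS
  Engineering: 1 -> filtered out
  Legal: 1 -> filtered out
  Research: 1 -> filtered out


3 groups:
Finance, 2
HR, 3
Marketing, 3


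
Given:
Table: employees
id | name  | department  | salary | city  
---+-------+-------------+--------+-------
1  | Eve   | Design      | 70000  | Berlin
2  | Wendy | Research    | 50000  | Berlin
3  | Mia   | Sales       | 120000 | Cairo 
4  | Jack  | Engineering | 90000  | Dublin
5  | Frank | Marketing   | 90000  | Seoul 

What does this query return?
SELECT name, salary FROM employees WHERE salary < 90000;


Filtering: salary < 90000
Matching: 2 rows

2 rows:
Eve, 70000
Wendy, 50000


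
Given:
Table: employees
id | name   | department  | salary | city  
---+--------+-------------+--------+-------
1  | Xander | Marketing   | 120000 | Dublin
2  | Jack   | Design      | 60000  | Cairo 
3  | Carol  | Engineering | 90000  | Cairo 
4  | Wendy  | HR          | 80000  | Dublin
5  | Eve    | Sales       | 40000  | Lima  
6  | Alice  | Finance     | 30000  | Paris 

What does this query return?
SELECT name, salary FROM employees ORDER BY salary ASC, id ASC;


Sorting by salary ASC, then id ASC for ties

6 rows:
Alice, 30000
Eve, 40000
Jack, 60000
Wendy, 80000
Carol, 90000
Xander, 120000


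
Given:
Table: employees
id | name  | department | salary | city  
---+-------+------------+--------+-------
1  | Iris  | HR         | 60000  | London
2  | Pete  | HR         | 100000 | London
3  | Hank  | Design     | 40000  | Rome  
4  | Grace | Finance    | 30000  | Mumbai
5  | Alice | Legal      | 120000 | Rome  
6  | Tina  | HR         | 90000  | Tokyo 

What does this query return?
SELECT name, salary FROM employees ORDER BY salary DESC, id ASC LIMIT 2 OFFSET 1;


Sort by salary DESC (id ASC tiebreak), then skip 1 and take 2
Rows 2 through 3

2 rows:
Pete, 100000
Tina, 90000


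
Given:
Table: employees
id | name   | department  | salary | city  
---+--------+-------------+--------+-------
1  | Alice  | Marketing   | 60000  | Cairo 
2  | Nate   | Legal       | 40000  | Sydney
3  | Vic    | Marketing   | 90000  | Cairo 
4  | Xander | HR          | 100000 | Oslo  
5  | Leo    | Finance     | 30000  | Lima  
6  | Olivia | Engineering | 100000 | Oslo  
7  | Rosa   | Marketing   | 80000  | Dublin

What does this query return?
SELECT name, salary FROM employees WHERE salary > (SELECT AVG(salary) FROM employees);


Subquery: AVG(salary) = 71428.57
Filtering: salary > 71428.57
  Vic (90000) -> MATCH
  Xander (100000) -> MATCH
  Olivia (100000) -> MATCH
  Rosa (80000) -> MATCH


4 rows:
Vic, 90000
Xander, 100000
Olivia, 100000
Rosa, 80000


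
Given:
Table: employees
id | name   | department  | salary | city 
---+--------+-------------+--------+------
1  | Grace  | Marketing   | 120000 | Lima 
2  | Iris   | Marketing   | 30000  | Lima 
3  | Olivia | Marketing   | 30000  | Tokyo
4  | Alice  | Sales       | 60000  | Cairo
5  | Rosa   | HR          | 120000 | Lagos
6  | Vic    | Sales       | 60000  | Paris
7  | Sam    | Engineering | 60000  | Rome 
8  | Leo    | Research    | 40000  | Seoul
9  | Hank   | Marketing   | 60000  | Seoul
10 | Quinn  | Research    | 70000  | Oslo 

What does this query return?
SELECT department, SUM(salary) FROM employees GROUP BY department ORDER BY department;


Summing salary within each department:
  Engineering: 60000 = 60000
  HR: 120000 = 120000
  Marketing: 120000 + 30000 + 30000 + 60000 = 240000
  Research: 40000 + 70000 = 110000
  Sales: 60000 + 60000 = 120000


5 groups:
Engineering, 60000
HR, 120000
Marketing, 240000
Research, 110000
Sales, 120000


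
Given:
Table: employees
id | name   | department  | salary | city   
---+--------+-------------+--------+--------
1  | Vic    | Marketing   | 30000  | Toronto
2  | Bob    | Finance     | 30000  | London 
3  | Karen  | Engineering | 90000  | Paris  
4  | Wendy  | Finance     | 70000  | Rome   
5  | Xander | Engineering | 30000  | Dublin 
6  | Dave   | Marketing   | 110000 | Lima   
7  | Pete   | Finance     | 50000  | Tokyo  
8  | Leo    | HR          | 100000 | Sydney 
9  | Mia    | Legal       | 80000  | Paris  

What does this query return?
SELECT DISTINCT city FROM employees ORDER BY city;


All 'city' values (row order): Toronto, London, Paris, Rome, Dublin, Lima, Tokyo, Sydney, Paris
Removing duplicates leaves 8 unique value(s).

8 values:
Dublin
Lima
London
Paris
Rome
Sydney
Tokyo
Toronto


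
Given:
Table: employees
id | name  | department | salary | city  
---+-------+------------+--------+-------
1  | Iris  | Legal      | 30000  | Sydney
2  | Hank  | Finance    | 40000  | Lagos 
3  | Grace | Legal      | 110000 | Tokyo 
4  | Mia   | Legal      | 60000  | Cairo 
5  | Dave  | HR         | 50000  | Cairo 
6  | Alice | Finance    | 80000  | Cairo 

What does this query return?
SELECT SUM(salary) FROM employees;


SUM(salary) = 30000 + 40000 + 110000 + 60000 + 50000 + 80000 = 370000

370000


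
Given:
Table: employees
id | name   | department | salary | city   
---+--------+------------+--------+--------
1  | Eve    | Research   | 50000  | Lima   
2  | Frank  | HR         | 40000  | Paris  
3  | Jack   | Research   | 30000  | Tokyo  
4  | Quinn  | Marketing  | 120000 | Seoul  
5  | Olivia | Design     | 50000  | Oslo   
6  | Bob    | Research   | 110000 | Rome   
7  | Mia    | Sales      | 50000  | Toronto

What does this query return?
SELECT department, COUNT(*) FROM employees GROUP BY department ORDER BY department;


Assigning each row to its department group:
  Eve -> Research
  Frank -> HR
  Jack -> Research
  Quinn -> Marketing
  Olivia -> Design
  Bob -> Research
  Mia -> Sales


5 groups:
Design, 1
HR, 1
Marketing, 1
Research, 3
Sales, 1


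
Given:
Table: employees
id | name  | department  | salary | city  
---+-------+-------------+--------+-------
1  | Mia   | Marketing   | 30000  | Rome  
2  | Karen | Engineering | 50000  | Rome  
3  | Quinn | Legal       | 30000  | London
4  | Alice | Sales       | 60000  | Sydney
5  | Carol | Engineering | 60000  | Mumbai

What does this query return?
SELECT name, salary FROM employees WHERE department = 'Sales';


Filtering: department = 'Sales'
Matching rows: 1

1 rows:
Alice, 60000


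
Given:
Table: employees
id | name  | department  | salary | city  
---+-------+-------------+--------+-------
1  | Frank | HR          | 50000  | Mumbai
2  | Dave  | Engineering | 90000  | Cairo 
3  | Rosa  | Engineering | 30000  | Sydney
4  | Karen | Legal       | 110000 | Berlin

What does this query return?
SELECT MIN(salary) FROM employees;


Salaries: 50000, 90000, 30000, 110000
MIN = 30000

30000


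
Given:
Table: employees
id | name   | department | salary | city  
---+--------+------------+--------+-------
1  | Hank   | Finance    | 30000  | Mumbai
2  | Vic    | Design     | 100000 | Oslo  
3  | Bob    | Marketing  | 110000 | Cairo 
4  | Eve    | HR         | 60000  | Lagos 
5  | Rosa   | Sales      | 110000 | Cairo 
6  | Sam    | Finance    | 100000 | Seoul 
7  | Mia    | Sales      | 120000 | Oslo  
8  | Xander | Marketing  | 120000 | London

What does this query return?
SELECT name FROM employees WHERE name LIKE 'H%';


LIKE 'H%' matches names starting with 'H'
Matching: 1

1 rows:
Hank


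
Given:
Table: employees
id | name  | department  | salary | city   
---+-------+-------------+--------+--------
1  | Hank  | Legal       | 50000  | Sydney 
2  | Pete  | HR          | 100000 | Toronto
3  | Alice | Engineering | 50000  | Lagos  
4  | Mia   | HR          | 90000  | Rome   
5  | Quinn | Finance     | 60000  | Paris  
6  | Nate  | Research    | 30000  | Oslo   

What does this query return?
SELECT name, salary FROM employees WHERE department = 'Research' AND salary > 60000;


Filtering: department = 'Research' AND salary > 60000
Matching: 0 rows

Empty result set (0 rows)


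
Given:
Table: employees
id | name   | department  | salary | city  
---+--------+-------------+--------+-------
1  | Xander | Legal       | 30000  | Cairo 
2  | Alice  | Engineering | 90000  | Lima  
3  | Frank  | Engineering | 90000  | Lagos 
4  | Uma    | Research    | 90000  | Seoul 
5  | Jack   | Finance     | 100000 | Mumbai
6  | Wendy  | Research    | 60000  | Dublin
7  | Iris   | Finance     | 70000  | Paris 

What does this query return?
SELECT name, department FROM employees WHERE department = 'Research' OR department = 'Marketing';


Filtering: department = 'Research' OR 'Marketing'
Matching: 2 rows

2 rows:
Uma, Research
Wendy, Research


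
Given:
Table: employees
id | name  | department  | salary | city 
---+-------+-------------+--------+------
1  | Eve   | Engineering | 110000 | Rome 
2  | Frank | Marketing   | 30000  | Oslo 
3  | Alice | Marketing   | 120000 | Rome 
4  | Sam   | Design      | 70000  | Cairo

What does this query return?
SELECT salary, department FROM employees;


Projecting columns: salary, department

4 rows:
110000, Engineering
30000, Marketing
120000, Marketing
70000, Design


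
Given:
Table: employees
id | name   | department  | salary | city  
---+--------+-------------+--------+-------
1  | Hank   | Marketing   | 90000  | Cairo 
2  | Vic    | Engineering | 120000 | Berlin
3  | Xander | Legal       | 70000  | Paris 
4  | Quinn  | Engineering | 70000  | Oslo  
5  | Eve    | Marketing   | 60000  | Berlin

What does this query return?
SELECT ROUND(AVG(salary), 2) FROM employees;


SUM(salary) = 410000
COUNT = 5
ROUND(AVG, 2) = ROUND(410000 / 5, 2) = 82000.0

82000.0


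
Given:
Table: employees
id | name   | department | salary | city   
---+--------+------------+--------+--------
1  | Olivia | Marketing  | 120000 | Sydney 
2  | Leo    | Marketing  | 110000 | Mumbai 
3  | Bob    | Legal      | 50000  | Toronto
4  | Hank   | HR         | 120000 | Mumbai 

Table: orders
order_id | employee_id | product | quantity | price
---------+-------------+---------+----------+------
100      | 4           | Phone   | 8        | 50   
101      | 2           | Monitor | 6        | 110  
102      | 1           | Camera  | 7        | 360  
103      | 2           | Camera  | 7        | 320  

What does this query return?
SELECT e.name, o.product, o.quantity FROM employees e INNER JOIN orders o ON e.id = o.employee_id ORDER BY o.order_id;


Joining employees.id = orders.employee_id:
  employee Hank (id=4) -> order Phone
  employee Leo (id=2) -> order Monitor
  employee Olivia (id=1) -> order Camera
  employee Leo (id=2) -> order Camera


4 rows:
Hank, Phone, 8
Leo, Monitor, 6
Olivia, Camera, 7
Leo, Camera, 7


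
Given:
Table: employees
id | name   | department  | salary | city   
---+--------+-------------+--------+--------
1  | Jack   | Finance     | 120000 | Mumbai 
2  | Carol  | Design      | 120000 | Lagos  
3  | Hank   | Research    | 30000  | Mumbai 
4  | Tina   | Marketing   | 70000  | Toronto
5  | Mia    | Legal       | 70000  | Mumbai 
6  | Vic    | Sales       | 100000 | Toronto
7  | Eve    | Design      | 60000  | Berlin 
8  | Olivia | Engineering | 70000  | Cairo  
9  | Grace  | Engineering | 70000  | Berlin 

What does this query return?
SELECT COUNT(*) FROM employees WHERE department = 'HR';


Counting rows where department = 'HR'


0


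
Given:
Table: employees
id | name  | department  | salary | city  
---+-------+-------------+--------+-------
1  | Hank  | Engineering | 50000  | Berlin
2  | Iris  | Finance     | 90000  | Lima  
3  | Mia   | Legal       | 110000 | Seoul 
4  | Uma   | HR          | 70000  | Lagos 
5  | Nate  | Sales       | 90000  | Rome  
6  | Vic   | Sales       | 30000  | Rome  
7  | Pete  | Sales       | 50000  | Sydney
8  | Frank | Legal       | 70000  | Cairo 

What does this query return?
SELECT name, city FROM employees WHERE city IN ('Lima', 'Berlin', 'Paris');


Filtering: city IN ('Lima', 'Berlin', 'Paris')
Matching: 2 rows

2 rows:
Hank, Berlin
Iris, Lima


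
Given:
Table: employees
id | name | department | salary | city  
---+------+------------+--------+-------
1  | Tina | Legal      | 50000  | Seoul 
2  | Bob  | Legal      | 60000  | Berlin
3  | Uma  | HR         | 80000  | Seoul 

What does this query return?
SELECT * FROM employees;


SELECT * returns all 3 rows with all columns

3 rows:
1, Tina, Legal, 50000, Seoul
2, Bob, Legal, 60000, Berlin
3, Uma, HR, 80000, Seoul


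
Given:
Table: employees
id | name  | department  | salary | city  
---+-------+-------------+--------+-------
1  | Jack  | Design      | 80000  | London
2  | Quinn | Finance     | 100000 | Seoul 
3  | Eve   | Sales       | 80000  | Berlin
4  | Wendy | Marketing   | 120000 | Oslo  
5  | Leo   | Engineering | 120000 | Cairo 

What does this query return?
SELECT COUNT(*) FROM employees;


COUNT(*) counts all rows

5


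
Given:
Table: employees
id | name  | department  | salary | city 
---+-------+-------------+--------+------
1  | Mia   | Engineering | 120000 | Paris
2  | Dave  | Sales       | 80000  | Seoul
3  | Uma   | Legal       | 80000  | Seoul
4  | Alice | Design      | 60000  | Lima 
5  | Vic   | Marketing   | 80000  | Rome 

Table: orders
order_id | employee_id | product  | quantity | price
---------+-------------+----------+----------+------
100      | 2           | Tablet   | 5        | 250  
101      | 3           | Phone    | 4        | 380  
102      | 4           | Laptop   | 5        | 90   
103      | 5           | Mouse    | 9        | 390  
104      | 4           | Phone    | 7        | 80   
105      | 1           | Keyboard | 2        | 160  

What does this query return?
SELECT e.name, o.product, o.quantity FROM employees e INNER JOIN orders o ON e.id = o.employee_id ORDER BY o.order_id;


Joining employees.id = orders.employee_id:
  employee Dave (id=2) -> order Tablet
  employee Uma (id=3) -> order Phone
  employee Alice (id=4) -> order Laptop
  employee Vic (id=5) -> order Mouse
  employee Alice (id=4) -> order Phone
  employee Mia (id=1) -> order Keyboard


6 rows:
Dave, Tablet, 5
Uma, Phone, 4
Alice, Laptop, 5
Vic, Mouse, 9
Alice, Phone, 7
Mia, Keyboard, 2


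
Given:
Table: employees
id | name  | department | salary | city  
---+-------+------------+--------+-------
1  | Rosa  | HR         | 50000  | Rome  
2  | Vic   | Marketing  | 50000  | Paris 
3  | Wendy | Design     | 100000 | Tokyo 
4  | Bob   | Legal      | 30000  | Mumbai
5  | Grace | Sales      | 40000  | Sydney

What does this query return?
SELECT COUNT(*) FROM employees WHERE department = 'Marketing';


Counting rows where department = 'Marketing'
  Vic -> MATCH


1


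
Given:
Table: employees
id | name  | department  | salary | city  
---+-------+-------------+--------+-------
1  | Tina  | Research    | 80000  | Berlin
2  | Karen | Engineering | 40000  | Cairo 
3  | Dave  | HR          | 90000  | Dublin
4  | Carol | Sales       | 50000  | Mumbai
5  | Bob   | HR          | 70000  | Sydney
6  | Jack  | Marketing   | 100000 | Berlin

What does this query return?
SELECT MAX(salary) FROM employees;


Salaries: 80000, 40000, 90000, 50000, 70000, 100000
MAX = 100000

100000


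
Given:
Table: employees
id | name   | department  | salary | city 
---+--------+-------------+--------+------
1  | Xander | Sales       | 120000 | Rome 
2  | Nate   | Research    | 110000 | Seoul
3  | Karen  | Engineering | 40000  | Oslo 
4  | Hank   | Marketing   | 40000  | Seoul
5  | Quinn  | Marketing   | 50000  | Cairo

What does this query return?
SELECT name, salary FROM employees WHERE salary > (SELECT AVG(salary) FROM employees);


Subquery: AVG(salary) = 72000.0
Filtering: salary > 72000.0
  Xander (120000) -> MATCH
  Nate (110000) -> MATCH


2 rows:
Xander, 120000
Nate, 110000


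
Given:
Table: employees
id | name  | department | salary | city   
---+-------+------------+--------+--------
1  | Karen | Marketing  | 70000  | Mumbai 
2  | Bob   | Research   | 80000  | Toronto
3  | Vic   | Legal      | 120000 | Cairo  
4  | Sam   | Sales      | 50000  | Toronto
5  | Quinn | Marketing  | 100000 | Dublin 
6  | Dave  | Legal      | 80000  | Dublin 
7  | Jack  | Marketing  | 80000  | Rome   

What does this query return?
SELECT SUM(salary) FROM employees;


SUM(salary) = 70000 + 80000 + 120000 + 50000 + 100000 + 80000 + 80000 = 580000

580000


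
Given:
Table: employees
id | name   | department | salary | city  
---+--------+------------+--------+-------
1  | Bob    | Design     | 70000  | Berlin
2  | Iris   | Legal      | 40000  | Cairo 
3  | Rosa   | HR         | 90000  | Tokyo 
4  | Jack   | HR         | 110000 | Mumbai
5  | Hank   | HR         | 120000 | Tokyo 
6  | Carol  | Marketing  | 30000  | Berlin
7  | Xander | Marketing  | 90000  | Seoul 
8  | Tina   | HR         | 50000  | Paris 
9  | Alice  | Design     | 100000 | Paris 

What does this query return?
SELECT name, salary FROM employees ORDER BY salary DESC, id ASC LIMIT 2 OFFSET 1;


Sort by salary DESC (id ASC tiebreak), then skip 1 and take 2
Rows 2 through 3

2 rows:
Jack, 110000
Alice, 100000


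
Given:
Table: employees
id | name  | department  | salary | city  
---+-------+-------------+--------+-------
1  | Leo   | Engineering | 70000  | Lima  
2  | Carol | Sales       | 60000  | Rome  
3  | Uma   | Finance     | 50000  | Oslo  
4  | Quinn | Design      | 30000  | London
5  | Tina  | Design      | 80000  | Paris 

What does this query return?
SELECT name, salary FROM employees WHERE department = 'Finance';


Filtering: department = 'Finance'
Matching rows: 1

1 rows:
Uma, 50000


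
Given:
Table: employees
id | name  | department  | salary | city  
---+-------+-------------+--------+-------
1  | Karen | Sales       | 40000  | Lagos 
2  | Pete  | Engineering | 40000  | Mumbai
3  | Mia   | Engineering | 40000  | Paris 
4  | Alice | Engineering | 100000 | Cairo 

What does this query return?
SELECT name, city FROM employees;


Projecting columns: name, city

4 rows:
Karen, Lagos
Pete, Mumbai
Mia, Paris
Alice, Cairo


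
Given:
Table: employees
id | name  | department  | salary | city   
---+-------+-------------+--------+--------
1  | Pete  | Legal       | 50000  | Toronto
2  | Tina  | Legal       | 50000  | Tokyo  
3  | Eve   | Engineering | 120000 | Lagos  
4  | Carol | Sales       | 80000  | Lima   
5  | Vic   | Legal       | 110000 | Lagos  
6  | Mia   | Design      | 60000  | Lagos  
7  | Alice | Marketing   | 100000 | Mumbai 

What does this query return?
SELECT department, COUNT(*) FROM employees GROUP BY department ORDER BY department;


Assigning each row to its department group:
  Pete -> Legal
  Tina -> Legal
  Eve -> Engineering
  Carol -> Sales
  Vic -> Legal
  Mia -> Design
  Alice -> Marketing


5 groups:
Design, 1
Engineering, 1
Legal, 3
Marketing, 1
Sales, 1


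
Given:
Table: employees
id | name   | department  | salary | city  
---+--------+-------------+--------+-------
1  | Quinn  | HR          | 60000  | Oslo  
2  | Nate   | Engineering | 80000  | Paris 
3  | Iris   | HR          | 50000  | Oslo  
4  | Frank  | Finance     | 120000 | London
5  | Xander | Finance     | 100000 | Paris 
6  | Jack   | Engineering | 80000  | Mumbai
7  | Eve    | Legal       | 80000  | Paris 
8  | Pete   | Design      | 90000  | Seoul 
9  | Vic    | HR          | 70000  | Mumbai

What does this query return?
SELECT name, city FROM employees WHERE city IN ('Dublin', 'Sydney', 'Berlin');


Filtering: city IN ('Dublin', 'Sydney', 'Berlin')
Matching: 0 rows

Empty result set (0 rows)


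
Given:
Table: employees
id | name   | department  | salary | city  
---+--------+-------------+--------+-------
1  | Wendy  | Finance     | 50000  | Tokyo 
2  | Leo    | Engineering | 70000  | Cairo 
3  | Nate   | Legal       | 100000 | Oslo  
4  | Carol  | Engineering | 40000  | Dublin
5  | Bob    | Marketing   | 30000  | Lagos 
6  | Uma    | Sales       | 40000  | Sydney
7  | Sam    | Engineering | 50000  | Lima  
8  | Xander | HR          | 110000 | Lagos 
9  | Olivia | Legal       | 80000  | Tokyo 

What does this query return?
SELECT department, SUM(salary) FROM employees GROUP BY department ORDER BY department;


Summing salary within each department:
  Engineering: 70000 + 40000 + 50000 = 160000
  Finance: 50000 = 50000
  HR: 110000 = 110000
  Legal: 100000 + 80000 = 180000
  Marketing: 30000 = 30000
  Sales: 40000 = 40000


6 groups:
Engineering, 160000
Finance, 50000
HR, 110000
Legal, 180000
Marketing, 30000
Sales, 40000


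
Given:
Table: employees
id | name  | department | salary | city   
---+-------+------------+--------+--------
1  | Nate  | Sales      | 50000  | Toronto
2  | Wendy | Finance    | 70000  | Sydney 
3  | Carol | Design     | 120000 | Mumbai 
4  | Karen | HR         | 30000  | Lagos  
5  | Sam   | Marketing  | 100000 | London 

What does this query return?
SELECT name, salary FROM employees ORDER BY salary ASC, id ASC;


Sorting by salary ASC, then id ASC for ties

5 rows:
Karen, 30000
Nate, 50000
Wendy, 70000
Sam, 100000
Carol, 120000


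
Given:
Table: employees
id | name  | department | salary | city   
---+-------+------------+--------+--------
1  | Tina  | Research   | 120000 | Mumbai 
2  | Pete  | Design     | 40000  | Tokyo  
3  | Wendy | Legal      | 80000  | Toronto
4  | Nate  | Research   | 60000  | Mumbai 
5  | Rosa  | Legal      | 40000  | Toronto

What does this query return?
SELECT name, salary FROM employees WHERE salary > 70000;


Filtering: salary > 70000
Matching: 2 rows

2 rows:
Tina, 120000
Wendy, 80000


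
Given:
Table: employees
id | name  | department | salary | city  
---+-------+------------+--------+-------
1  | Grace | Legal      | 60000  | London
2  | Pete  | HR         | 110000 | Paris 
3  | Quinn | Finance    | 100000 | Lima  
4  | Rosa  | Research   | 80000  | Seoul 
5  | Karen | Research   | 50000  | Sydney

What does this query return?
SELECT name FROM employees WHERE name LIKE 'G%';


LIKE 'G%' matches names starting with 'G'
Matching: 1

1 rows:
Grace


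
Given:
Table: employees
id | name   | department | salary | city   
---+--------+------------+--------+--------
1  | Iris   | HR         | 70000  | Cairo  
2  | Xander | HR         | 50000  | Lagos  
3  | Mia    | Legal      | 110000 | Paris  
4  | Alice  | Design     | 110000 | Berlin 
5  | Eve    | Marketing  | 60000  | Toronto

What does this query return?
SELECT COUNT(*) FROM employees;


COUNT(*) counts all rows

5


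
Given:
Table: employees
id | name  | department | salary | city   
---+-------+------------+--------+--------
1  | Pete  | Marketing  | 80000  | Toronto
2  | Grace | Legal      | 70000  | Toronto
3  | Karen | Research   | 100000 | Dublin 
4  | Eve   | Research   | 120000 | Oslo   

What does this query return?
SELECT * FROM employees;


SELECT * returns all 4 rows with all columns

4 rows:
1, Pete, Marketing, 80000, Toronto
2, Grace, Legal, 70000, Toronto
3, Karen, Research, 100000, Dublin
4, Eve, Research, 120000, Oslo


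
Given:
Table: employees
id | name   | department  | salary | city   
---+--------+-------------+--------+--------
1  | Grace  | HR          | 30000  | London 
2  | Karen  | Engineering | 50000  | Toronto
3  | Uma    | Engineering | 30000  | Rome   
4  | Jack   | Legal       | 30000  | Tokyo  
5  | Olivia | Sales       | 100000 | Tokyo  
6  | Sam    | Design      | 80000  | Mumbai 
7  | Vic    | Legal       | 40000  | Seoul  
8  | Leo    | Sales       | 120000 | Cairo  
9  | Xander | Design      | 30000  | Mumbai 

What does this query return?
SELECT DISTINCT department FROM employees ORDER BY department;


All 'department' values (row order): HR, Engineering, Engineering, Legal, Sales, Design, Legal, Sales, Design
Removing duplicates leaves 5 unique value(s).

5 values:
Design
Engineering
HR
Legal
Sales


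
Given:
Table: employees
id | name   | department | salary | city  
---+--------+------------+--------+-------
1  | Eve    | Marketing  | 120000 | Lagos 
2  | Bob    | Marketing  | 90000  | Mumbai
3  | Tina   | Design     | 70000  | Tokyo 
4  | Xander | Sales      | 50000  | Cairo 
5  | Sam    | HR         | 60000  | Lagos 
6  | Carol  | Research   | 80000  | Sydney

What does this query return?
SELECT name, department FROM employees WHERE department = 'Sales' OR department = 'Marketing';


Filtering: department = 'Sales' OR 'Marketing'
Matching: 3 rows

3 rows:
Eve, Marketing
Bob, Marketing
Xander, Sales


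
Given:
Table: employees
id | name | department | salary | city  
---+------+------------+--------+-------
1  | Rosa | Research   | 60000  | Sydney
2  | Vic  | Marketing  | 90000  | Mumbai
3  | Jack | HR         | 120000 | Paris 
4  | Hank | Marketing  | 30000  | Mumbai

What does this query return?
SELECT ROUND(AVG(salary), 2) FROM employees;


SUM(salary) = 300000
COUNT = 4
ROUND(AVG, 2) = ROUND(300000 / 4, 2) = 75000.0

75000.0


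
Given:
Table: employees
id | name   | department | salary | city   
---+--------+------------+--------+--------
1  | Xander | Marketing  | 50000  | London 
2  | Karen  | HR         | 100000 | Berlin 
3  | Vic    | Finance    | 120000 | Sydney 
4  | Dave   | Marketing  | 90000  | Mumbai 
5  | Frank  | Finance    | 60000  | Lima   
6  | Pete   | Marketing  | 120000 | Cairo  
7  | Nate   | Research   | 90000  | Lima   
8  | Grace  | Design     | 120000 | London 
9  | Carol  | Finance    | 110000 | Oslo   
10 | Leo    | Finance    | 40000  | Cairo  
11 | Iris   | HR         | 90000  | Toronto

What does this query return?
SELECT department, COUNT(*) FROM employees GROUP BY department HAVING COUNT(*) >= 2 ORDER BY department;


Groups with count >= 2:
  Finance: 4 -> PASS
  HR: 2 -> PASS
  Marketing: 3 -> PASS
  Design: 1 -> filtered out
  Research: 1 -> filtered out


3 groups:
Finance, 4
HR, 2
Marketing, 3
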